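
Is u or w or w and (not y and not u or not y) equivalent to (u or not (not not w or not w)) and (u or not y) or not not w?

E1: u or w or w and (not y and not u or not y)
    = u or w or w and not y   [absorption]
    = u or w   [absorption]
E2: (u or not (not not w or not w)) and (u or not y) or not not w
    = (u or not w and w) and (u or not y) or not not w   [De Morgan]
    = u and (u or not y) or not not w   [complement / identity]
    = u or not not w   [absorption]
    = u or w   [double negation]
Both reduce to u or w, so they are equivalent.

Yes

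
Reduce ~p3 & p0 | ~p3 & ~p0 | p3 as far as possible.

1

~p3 & p0 | ~p3 & ~p0 | p3
= ~p3 | p3   [distribution]
= 1   [complement]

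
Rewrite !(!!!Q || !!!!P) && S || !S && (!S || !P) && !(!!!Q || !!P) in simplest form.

!(!!!Q || !!!!P) && S || !S && (!S || !P) && !(!!!Q || !!P)
= !(!!!Q || !!P) && S || !S && (!S || !P) && !(!!!Q || !!P)   (double negation)
= !(!!!Q || !!P) && S || !S && !(!!!Q || !!P)   (absorption)
= !(!!!Q || !!P)   (distribution)
= !(!Q || !!P)   (double negation)
= Q && !P   (De Morgan)

Q && !P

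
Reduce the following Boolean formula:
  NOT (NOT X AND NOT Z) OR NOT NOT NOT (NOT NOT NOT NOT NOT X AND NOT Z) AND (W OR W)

NOT (NOT X AND NOT Z) OR NOT NOT NOT (NOT NOT NOT NOT NOT X AND NOT Z) AND (W OR W)
= NOT (NOT X AND NOT Z) OR NOT NOT NOT (NOT NOT NOT NOT NOT X AND NOT Z) AND W   (idempotence)
= NOT (NOT X AND NOT Z) OR NOT NOT NOT (NOT NOT NOT X AND NOT Z) AND W   (double negation)
= NOT (NOT X AND NOT Z) OR NOT (NOT NOT NOT X AND NOT Z) AND W   (double negation)
= NOT (NOT X AND NOT Z) OR NOT (NOT X AND NOT Z) AND W   (double negation)
= NOT (NOT X AND NOT Z)   (absorption)
= X OR Z   (De Morgan)

X OR Z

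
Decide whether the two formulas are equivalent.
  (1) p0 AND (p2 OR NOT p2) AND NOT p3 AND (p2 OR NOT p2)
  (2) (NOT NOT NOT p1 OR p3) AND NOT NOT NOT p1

No

E1: p0 AND (p2 OR NOT p2) AND NOT p3 AND (p2 OR NOT p2)
    = p0 AND (p2 OR NOT p2) AND NOT p3
    = p0 AND NOT p3
E2: (NOT NOT NOT p1 OR p3) AND NOT NOT NOT p1
    = NOT NOT NOT p1
    = NOT p1
These differ: at p0=0, p1=0, p2=0, p3=1, E1 = 0 but E2 = 1.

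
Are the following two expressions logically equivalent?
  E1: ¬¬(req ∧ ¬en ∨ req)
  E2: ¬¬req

Yes

E1: ¬¬(req ∧ ¬en ∨ req)
    = ¬¬req   — absorption
    = req   — double negation
E2: ¬¬req
    = req   — double negation
Both reduce to req, so they are equivalent.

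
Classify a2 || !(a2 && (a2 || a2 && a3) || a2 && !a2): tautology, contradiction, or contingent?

tautology

a2 || !(a2 && (a2 || a2 && a3) || a2 && !a2)
= a2 || !(a2 && a2 || a2 && !a2)   [absorption]
= a2 || !a2   [distribution]
= true   [complement]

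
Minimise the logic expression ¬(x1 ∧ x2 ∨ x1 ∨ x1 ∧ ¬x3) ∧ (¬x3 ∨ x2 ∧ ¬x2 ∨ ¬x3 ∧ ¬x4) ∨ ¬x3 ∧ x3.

¬(x1 ∧ x2 ∨ x1 ∨ x1 ∧ ¬x3) ∧ (¬x3 ∨ x2 ∧ ¬x2 ∨ ¬x3 ∧ ¬x4) ∨ ¬x3 ∧ x3
= ¬(x1 ∧ x2 ∨ x1 ∨ x1 ∧ ¬x3) ∧ (¬x3 ∨ ¬x3 ∧ ¬x4) ∨ ¬x3 ∧ x3
= ¬(x1 ∧ x2 ∨ x1) ∧ (¬x3 ∨ ¬x3 ∧ ¬x4) ∨ ¬x3 ∧ x3
= ¬(x1 ∧ x2 ∨ x1) ∧ ¬x3 ∨ ¬x3 ∧ x3
= ¬(x1 ∧ x2 ∨ x1) ∧ ¬x3
= ¬x1 ∧ ¬x3

¬x1 ∧ ¬x3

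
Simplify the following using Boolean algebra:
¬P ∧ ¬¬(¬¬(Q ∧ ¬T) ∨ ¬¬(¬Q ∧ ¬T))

¬P ∧ ¬¬(¬¬(Q ∧ ¬T) ∨ ¬¬(¬Q ∧ ¬T))
= ¬P ∧ ¬(¬(Q ∧ ¬T) ∧ ¬(¬Q ∧ ¬T))   (De Morgan)
= ¬P ∧ (Q ∧ ¬T ∨ ¬Q ∧ ¬T)   (De Morgan)
= ¬P ∧ ¬T   (distribution)

¬P ∧ ¬T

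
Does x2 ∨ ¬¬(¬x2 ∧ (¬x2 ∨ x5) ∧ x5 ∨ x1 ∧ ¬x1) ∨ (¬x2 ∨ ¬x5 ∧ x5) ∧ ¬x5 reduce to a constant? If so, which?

x2 ∨ ¬¬(¬x2 ∧ (¬x2 ∨ x5) ∧ x5 ∨ x1 ∧ ¬x1) ∨ (¬x2 ∨ ¬x5 ∧ x5) ∧ ¬x5
= x2 ∨ ¬x2 ∧ (¬x2 ∨ x5) ∧ x5 ∨ x1 ∧ ¬x1 ∨ (¬x2 ∨ ¬x5 ∧ x5) ∧ ¬x5
= x2 ∨ ¬x2 ∧ (¬x2 ∨ x5) ∧ x5 ∨ x1 ∧ ¬x1 ∨ ¬x2 ∧ ¬x5
= x2 ∨ ¬x2 ∧ (¬x2 ∨ x5) ∧ x5 ∨ ¬x2 ∧ ¬x5
= x2 ∨ ¬x2 ∧ x5 ∨ ¬x2 ∧ ¬x5
= x2 ∨ ¬x2
= True

yes, True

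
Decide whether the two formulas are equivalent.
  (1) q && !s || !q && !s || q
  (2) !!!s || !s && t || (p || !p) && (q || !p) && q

E1: q && !s || !q && !s || q
    = !s || q   (distribution)
E2: !!!s || !s && t || (p || !p) && (q || !p) && q
    = !!!s || !s && t || (q || !p) && q   (complement / identity)
    = !!!s || !s && t || q   (absorption)
    = !s || !s && t || q   (double negation)
    = !s || q   (absorption)
Both reduce to !s || q, so they are equivalent.

Yes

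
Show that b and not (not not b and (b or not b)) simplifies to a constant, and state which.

False

b and not (not not b and (b or not b))
= b and not not not b   (complement / identity)
= b and not b   (double negation)
= False   (complement)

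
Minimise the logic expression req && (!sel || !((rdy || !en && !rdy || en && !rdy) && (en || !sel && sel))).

req && (!sel || !((rdy || !en && !rdy || en && !rdy) && (en || !sel && sel)))
= req && (!sel || !((rdy || !rdy) && (en || !sel && sel)))
= req && (!sel || !(en || !sel && sel))
= req && (!sel || !en)

req && (!sel || !en)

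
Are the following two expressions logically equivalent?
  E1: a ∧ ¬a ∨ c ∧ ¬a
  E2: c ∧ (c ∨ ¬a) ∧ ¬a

E1: a ∧ ¬a ∨ c ∧ ¬a
    = c ∧ ¬a
E2: c ∧ (c ∨ ¬a) ∧ ¬a
    = c ∧ ¬a
Both reduce to c ∧ ¬a, so they are equivalent.

Yes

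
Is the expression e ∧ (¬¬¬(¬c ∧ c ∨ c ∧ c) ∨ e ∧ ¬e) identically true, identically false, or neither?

e ∧ (¬¬¬(¬c ∧ c ∨ c ∧ c) ∨ e ∧ ¬e)
= e ∧ ¬¬¬(¬c ∧ c ∨ c ∧ c)
= e ∧ ¬¬¬c
= e ∧ ¬c
This depends on c, e, so it is not a constant.

neither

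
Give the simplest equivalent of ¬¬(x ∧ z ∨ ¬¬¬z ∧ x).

x

¬¬(x ∧ z ∨ ¬¬¬z ∧ x)
= ¬¬(x ∧ z ∨ ¬z ∧ x)   (double negation)
= ¬¬x   (distribution)
= x   (double negation)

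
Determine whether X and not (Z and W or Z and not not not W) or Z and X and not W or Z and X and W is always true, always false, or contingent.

contingent

X and not (Z and W or Z and not not not W) or Z and X and not W or Z and X and W
= X and not (Z and W or Z and not not not W) or Z and X   (distribution)
= X and not (Z and W or Z and not W) or Z and X   (double negation)
= X and not Z or Z and X   (distribution)
= X   (distribution)
This depends on X, so it is not a constant.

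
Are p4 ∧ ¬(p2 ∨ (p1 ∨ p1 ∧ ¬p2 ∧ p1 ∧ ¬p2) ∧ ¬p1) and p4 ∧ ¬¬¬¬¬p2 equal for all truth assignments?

E1: p4 ∧ ¬(p2 ∨ (p1 ∨ p1 ∧ ¬p2 ∧ p1 ∧ ¬p2) ∧ ¬p1)
    = p4 ∧ ¬(p2 ∨ (p1 ∨ p1 ∧ ¬p2) ∧ ¬p1)
    = p4 ∧ ¬(p2 ∨ p1 ∧ ¬p1)
    = p4 ∧ ¬p2
E2: p4 ∧ ¬¬¬¬¬p2
    = p4 ∧ ¬¬¬p2
    = p4 ∧ ¬p2
Both reduce to p4 ∧ ¬p2, so they are equivalent.

Yes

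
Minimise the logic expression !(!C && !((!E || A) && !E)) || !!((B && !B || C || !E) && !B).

!(!C && !((!E || A) && !E)) || !!((B && !B || C || !E) && !B)
= !(!C && !((!E || A) && !E)) || !!((C || !E) && !B)   (complement / identity)
= !(!C && !!E) || !!((C || !E) && !B)   (absorption)
= C || !E || !!((C || !E) && !B)   (De Morgan)
= C || !E || (C || !E) && !B   (double negation)
= C || !E   (absorption)

C || !E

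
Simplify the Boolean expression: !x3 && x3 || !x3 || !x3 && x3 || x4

!x3 && x3 || !x3 || !x3 && x3 || x4
= !x3 && x3 || !x3 || x4   — complement / identity
= !x3 || x4   — complement / identity

!x3 || x4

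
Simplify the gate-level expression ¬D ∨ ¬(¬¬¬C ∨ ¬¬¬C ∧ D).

¬D ∨ C

¬D ∨ ¬(¬¬¬C ∨ ¬¬¬C ∧ D)
= ¬D ∨ ¬¬¬¬C   [absorption]
= ¬D ∨ ¬¬C   [double negation]
= ¬D ∨ C   [double negation]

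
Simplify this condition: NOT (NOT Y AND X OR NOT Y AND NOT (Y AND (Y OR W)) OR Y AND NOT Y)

NOT (NOT Y AND X OR NOT Y AND NOT (Y AND (Y OR W)) OR Y AND NOT Y)
= NOT (NOT Y AND X OR NOT Y AND NOT Y OR Y AND NOT Y)   [absorption]
= NOT (NOT Y AND X OR NOT Y)   [distribution]
= NOT NOT Y   [absorption]
= Y   [double negation]

Y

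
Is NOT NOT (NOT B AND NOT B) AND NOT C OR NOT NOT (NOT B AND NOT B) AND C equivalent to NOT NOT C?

E1: NOT NOT (NOT B AND NOT B) AND NOT C OR NOT NOT (NOT B AND NOT B) AND C
    = NOT NOT (NOT B AND NOT B)
    = NOT (B OR B)
    = NOT B
E2: NOT NOT C
    = C
These differ: at B=0, C=0, E1 = 1 but E2 = 0.

No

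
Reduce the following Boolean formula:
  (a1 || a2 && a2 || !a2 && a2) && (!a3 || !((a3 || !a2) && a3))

(a1 || a2) && !a3

(a1 || a2 && a2 || !a2 && a2) && (!a3 || !((a3 || !a2) && a3))
= (a1 || a2 && a2 || !a2 && a2) && (!a3 || !a3)   (absorption)
= (a1 || a2) && (!a3 || !a3)   (distribution)
= (a1 || a2) && !a3   (idempotence)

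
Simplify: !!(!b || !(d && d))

!b || !d

!!(!b || !(d && d))
= !b || !(d && d)   (double negation)
= !b || !d   (idempotence)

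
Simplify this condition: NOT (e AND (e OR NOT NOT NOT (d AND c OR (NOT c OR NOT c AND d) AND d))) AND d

NOT (e AND (e OR NOT NOT NOT (d AND c OR (NOT c OR NOT c AND d) AND d))) AND d
= NOT (e AND (e OR NOT NOT NOT (d AND c OR NOT c AND d))) AND d   [absorption]
= NOT (e AND (e OR NOT NOT NOT d)) AND d   [distribution]
= NOT (e AND (e OR NOT d)) AND d   [double negation]
= NOT e AND d   [absorption]

NOT e AND d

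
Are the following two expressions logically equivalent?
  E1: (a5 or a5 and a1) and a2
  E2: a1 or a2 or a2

No

E1: (a5 or a5 and a1) and a2
    = a5 and a2
E2: a1 or a2 or a2
    = a1 or a2
These differ: at a1=1, a2=0, a5=0, E1 = 0 but E2 = 1.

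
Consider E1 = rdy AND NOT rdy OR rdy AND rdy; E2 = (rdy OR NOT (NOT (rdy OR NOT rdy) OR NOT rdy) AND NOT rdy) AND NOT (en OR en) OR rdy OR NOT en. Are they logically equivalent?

No

E1: rdy AND NOT rdy OR rdy AND rdy
    = rdy   [distribution]
E2: (rdy OR NOT (NOT (rdy OR NOT rdy) OR NOT rdy) AND NOT rdy) AND NOT (en OR en) OR rdy OR NOT en
    = (rdy OR (rdy OR NOT rdy) AND rdy AND NOT rdy) AND NOT (en OR en) OR rdy OR NOT en   [De Morgan]
    = (rdy OR rdy AND NOT rdy) AND NOT (en OR en) OR rdy OR NOT en   [complement / identity]
    = (rdy OR rdy AND NOT rdy) AND NOT en OR rdy OR NOT en   [idempotence]
    = rdy AND NOT en OR rdy OR NOT en   [complement / identity]
    = rdy OR NOT en   [absorption]
These differ: at en=0, rdy=0, E1 = 0 but E2 = 1.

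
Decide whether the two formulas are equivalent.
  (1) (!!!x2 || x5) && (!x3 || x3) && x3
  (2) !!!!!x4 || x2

No

E1: (!!!x2 || x5) && (!x3 || x3) && x3
    = (!x2 || x5) && (!x3 || x3) && x3
    = (!x2 || x5) && x3
E2: !!!!!x4 || x2
    = !!!x4 || x2
    = !x4 || x2
These differ: at x2=1, x3=0, x4=1, x5=0, E1 = 0 but E2 = 1.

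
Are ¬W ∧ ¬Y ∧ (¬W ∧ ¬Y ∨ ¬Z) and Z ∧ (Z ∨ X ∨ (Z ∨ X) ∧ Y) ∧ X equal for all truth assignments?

No

E1: ¬W ∧ ¬Y ∧ (¬W ∧ ¬Y ∨ ¬Z)
    = ¬W ∧ ¬Y
E2: Z ∧ (Z ∨ X ∨ (Z ∨ X) ∧ Y) ∧ X
    = Z ∧ (Z ∨ X) ∧ X
    = Z ∧ X
These differ: at W=1, X=1, Y=0, Z=1, E1 = 0 but E2 = 1.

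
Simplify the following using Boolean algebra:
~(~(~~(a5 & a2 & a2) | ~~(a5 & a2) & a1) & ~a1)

~(~(~~(a5 & a2 & a2) | ~~(a5 & a2) & a1) & ~a1)
= ~(~(~~(a5 & a2) | ~~(a5 & a2) & a1) & ~a1)   (idempotence)
= ~(~~~(a5 & a2) & ~a1)   (absorption)
= ~~(a5 & a2) | a1   (De Morgan)
= a5 & a2 | a1   (double negation)

a5 & a2 | a1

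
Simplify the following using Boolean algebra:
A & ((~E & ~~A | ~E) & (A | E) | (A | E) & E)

A

A & ((~E & ~~A | ~E) & (A | E) | (A | E) & E)
= A & ((~E & A | ~E) & (A | E) | (A | E) & E)
= A & (~E & (A | E) | (A | E) & E)
= A & (A | E)
= A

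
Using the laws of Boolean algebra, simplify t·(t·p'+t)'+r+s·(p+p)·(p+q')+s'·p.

r+p

t·(t·p'+t)'+r+s·(p+p)·(p+q')+s'·p
= t·(t·p'+t)'+r+s·p·(p+q')+s'·p   (idempotence)
= t·(t·p'+t)'+r+s·p+s'·p   (absorption)
= t·t'+r+s·p+s'·p   (absorption)
= t·t'+r+p   (distribution)
= r+p   (complement / identity)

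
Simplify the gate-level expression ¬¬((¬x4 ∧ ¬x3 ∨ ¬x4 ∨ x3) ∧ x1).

¬¬((¬x4 ∧ ¬x3 ∨ ¬x4 ∨ x3) ∧ x1)
= ¬¬((¬x4 ∨ x3) ∧ x1)   (absorption)
= (¬x4 ∨ x3) ∧ x1   (double negation)

(¬x4 ∨ x3) ∧ x1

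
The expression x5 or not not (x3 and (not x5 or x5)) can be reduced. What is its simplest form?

x5 or x3

x5 or not not (x3 and (not x5 or x5))
= x5 or not not x3   — complement / identity
= x5 or x3   — double negation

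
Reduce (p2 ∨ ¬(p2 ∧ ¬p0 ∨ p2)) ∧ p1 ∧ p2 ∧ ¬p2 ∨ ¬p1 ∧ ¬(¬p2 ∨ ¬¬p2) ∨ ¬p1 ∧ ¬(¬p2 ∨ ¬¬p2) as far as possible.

(p2 ∨ ¬(p2 ∧ ¬p0 ∨ p2)) ∧ p1 ∧ p2 ∧ ¬p2 ∨ ¬p1 ∧ ¬(¬p2 ∨ ¬¬p2) ∨ ¬p1 ∧ ¬(¬p2 ∨ ¬¬p2)
= (p2 ∨ ¬(p2 ∧ ¬p0 ∨ p2)) ∧ p1 ∧ p2 ∧ ¬p2 ∨ ¬p1 ∧ ¬(¬p2 ∨ ¬¬p2)   [idempotence]
= (p2 ∨ ¬p2) ∧ p1 ∧ p2 ∧ ¬p2 ∨ ¬p1 ∧ ¬(¬p2 ∨ ¬¬p2)   [absorption]
= (p2 ∨ ¬p2) ∧ p1 ∧ p2 ∧ ¬p2 ∨ ¬p1 ∧ p2 ∧ ¬p2   [De Morgan]
= p1 ∧ p2 ∧ ¬p2 ∨ ¬p1 ∧ p2 ∧ ¬p2   [complement / identity]
= p2 ∧ ¬p2   [distribution]
= False   [complement]

False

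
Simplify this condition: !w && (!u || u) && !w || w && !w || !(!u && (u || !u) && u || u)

!w && (!u || u) && !w || w && !w || !(!u && (u || !u) && u || u)
= !w && (!u || u) && !w || w && !w || !(!u && u || u)   (complement / identity)
= !w && !w || w && !w || !(!u && u || u)   (complement / identity)
= !w || !(!u && u || u)   (distribution)
= !w || !u   (complement / identity)

!w || !u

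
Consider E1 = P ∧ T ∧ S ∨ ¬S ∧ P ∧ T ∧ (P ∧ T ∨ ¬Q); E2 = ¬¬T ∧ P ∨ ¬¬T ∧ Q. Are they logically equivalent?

No

E1: P ∧ T ∧ S ∨ ¬S ∧ P ∧ T ∧ (P ∧ T ∨ ¬Q)
    = P ∧ T ∧ S ∨ ¬S ∧ P ∧ T   [absorption]
    = P ∧ T   [distribution]
E2: ¬¬T ∧ P ∨ ¬¬T ∧ Q
    = (P ∨ Q) ∧ ¬¬T   [distribution]
    = (P ∨ Q) ∧ T   [double negation]
These differ: at P=0, Q=1, S=1, T=1, E1 = 0 but E2 = 1.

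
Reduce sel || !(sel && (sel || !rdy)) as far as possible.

true

sel || !(sel && (sel || !rdy))
= sel || !sel   — absorption
= true   — complement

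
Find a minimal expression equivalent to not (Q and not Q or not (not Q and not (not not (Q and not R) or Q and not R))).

not Q

not (Q and not Q or not (not Q and not (not not (Q and not R) or Q and not R)))
= not (Q and not Q or not (not Q and not (Q and not R or Q and not R)))   [double negation]
= not (Q and not Q or not (not Q and not (Q and not R)))   [idempotence]
= not not (not Q and not (Q and not R))   [complement / identity]
= not (Q or Q and not R)   [De Morgan]
= not Q   [absorption]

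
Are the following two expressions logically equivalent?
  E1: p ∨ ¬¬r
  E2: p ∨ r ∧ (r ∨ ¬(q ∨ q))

Yes

E1: p ∨ ¬¬r
    = p ∨ r   — double negation
E2: p ∨ r ∧ (r ∨ ¬(q ∨ q))
    = p ∨ r ∧ (r ∨ ¬q)   — idempotence
    = p ∨ r   — absorption
Both reduce to p ∨ r, so they are equivalent.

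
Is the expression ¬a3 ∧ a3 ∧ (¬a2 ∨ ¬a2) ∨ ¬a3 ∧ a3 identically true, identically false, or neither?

identically false

¬a3 ∧ a3 ∧ (¬a2 ∨ ¬a2) ∨ ¬a3 ∧ a3
= ¬a3 ∧ a3 ∧ ¬a2 ∨ ¬a3 ∧ a3   — idempotence
= ¬a3 ∧ a3   — absorption
= False   — complement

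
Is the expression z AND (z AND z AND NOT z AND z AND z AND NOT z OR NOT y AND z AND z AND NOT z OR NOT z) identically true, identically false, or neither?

identically false

z AND (z AND z AND NOT z AND z AND z AND NOT z OR NOT y AND z AND z AND NOT z OR NOT z)
= z AND ((z AND z AND NOT z OR NOT y) AND z AND z AND NOT z OR NOT z)   — distribution
= z AND (z AND z AND NOT z OR NOT z)   — absorption
= z AND (z AND NOT z OR NOT z)   — idempotence
= z AND NOT z   — complement / identity
= FALSE   — complement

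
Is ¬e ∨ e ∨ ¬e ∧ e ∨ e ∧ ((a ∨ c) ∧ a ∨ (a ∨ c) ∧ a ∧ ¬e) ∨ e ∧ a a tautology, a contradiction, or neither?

¬e ∨ e ∨ ¬e ∧ e ∨ e ∧ ((a ∨ c) ∧ a ∨ (a ∨ c) ∧ a ∧ ¬e) ∨ e ∧ a
= ¬e ∨ e ∨ e ∧ ((a ∨ c) ∧ a ∨ (a ∨ c) ∧ a ∧ ¬e) ∨ e ∧ a   [complement / identity]
= ¬e ∨ e ∨ e ∧ (a ∨ c) ∧ a ∨ e ∧ a   [absorption]
= ¬e ∨ e ∨ e ∧ a ∨ e ∧ a   [absorption]
= ¬e ∨ e ∨ e ∧ a   [absorption]
= ¬e ∨ e   [absorption]
= True   [complement]

tautology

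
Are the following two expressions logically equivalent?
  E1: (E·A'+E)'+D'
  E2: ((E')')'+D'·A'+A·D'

Yes

E1: (E·A'+E)'+D'
    = E'+D'   [absorption]
E2: ((E')')'+D'·A'+A·D'
    = ((E')')'+D'   [distribution]
    = E'+D'   [double negation]
Both reduce to E'+D', so they are equivalent.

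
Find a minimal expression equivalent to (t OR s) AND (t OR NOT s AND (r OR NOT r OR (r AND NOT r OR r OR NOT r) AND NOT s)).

(t OR s) AND (t OR NOT s AND (r OR NOT r OR (r AND NOT r OR r OR NOT r) AND NOT s))
= (t OR s) AND (t OR NOT s AND (r OR NOT r OR (r OR NOT r) AND NOT s))
= (t OR s) AND (t OR NOT s AND (r OR NOT r))
= (t OR s) AND (t OR NOT s)
= t OR s AND NOT s
= t

t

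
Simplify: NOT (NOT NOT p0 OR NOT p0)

NOT (NOT NOT p0 OR NOT p0)
= NOT p0 AND p0   — De Morgan
= FALSE   — complement

FALSE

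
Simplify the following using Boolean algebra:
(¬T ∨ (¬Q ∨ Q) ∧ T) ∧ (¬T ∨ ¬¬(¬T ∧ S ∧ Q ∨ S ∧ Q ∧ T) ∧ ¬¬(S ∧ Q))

¬T ∨ S ∧ Q

(¬T ∨ (¬Q ∨ Q) ∧ T) ∧ (¬T ∨ ¬¬(¬T ∧ S ∧ Q ∨ S ∧ Q ∧ T) ∧ ¬¬(S ∧ Q))
= (¬T ∨ T) ∧ (¬T ∨ ¬¬(¬T ∧ S ∧ Q ∨ S ∧ Q ∧ T) ∧ ¬¬(S ∧ Q))   — complement / identity
= ¬T ∨ ¬¬(¬T ∧ S ∧ Q ∨ S ∧ Q ∧ T) ∧ ¬¬(S ∧ Q)   — complement / identity
= ¬T ∨ ¬¬(S ∧ Q) ∧ ¬¬(S ∧ Q)   — distribution
= ¬T ∨ ¬¬(S ∧ Q)   — idempotence
= ¬T ∨ S ∧ Q   — double negation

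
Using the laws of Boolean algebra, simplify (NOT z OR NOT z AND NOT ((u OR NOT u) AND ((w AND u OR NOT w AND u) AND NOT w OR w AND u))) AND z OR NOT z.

NOT z

(NOT z OR NOT z AND NOT ((u OR NOT u) AND ((w AND u OR NOT w AND u) AND NOT w OR w AND u))) AND z OR NOT z
= (NOT z OR NOT z AND NOT ((u OR NOT u) AND (u AND NOT w OR w AND u))) AND z OR NOT z   [distribution]
= (NOT z OR NOT z AND NOT ((u OR NOT u) AND u)) AND z OR NOT z   [distribution]
= (NOT z OR NOT z AND NOT u) AND z OR NOT z   [complement / identity]
= NOT z AND z OR NOT z   [absorption]
= NOT z   [complement / identity]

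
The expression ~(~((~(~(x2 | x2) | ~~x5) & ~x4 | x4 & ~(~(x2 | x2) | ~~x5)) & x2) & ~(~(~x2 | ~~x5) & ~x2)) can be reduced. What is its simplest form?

x2 & ~x5

~(~((~(~(x2 | x2) | ~~x5) & ~x4 | x4 & ~(~(x2 | x2) | ~~x5)) & x2) & ~(~(~x2 | ~~x5) & ~x2))
= (~(~(x2 | x2) | ~~x5) & ~x4 | x4 & ~(~(x2 | x2) | ~~x5)) & x2 | ~(~x2 | ~~x5) & ~x2   [De Morgan]
= ~(~(x2 | x2) | ~~x5) & x2 | ~(~x2 | ~~x5) & ~x2   [distribution]
= ~(~x2 | ~~x5) & x2 | ~(~x2 | ~~x5) & ~x2   [idempotence]
= ~(~x2 | ~~x5)   [distribution]
= x2 & ~x5   [De Morgan]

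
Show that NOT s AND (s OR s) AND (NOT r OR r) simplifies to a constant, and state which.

NOT s AND (s OR s) AND (NOT r OR r)
= NOT s AND s AND (NOT r OR r)
= NOT s AND s
= FALSE

FALSE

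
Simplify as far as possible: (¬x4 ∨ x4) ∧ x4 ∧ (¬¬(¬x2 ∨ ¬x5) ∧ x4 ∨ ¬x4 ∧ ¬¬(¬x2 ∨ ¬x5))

(¬x4 ∨ x4) ∧ x4 ∧ (¬¬(¬x2 ∨ ¬x5) ∧ x4 ∨ ¬x4 ∧ ¬¬(¬x2 ∨ ¬x5))
= (¬x4 ∨ x4) ∧ x4 ∧ ¬¬(¬x2 ∨ ¬x5)   (distribution)
= x4 ∧ ¬¬(¬x2 ∨ ¬x5)   (complement / identity)
= x4 ∧ (¬x2 ∨ ¬x5)   (double negation)

x4 ∧ (¬x2 ∨ ¬x5)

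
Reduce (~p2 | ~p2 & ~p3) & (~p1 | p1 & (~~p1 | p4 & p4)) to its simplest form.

(~p2 | ~p2 & ~p3) & (~p1 | p1 & (~~p1 | p4 & p4))
= (~p2 | ~p2 & ~p3) & (~p1 | p1 & (p1 | p4 & p4))   (double negation)
= (~p2 | ~p2 & ~p3) & (~p1 | p1 & (p1 | p4))   (idempotence)
= ~p2 & (~p1 | p1 & (p1 | p4))   (absorption)
= ~p2 & (~p1 | p1)   (absorption)
= ~p2   (complement / identity)

~p2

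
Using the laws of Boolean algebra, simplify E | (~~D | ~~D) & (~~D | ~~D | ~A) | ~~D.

E | (~~D | ~~D) & (~~D | ~~D | ~A) | ~~D
= E | ~~D | ~~D | ~~D   — absorption
= E | ~~D | ~~D   — idempotence
= E | ~~D   — idempotence
= E | D   — double negation

E | D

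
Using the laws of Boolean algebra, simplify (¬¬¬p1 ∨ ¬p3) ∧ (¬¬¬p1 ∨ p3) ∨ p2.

(¬¬¬p1 ∨ ¬p3) ∧ (¬¬¬p1 ∨ p3) ∨ p2
= ¬p3 ∧ p3 ∨ ¬¬¬p1 ∨ p2   — distribution
= ¬¬¬p1 ∨ p2   — complement / identity
= ¬p1 ∨ p2   — double negation

¬p1 ∨ p2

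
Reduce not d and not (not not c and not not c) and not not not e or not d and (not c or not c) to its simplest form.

not d and not (not not c and not not c) and not not not e or not d and (not c or not c)
= not d and (not c or not c) and not not not e or not d and (not c or not c)   — De Morgan
= not d and (not c or not c) and not e or not d and (not c or not c)   — double negation
= not d and (not c or not c)   — absorption
= not d and not c   — idempotence

not d and not c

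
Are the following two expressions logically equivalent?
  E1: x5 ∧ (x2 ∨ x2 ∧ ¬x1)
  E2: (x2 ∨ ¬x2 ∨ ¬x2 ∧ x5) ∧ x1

E1: x5 ∧ (x2 ∨ x2 ∧ ¬x1)
    = x5 ∧ x2   [absorption]
E2: (x2 ∨ ¬x2 ∨ ¬x2 ∧ x5) ∧ x1
    = (x2 ∨ ¬x2) ∧ x1   [absorption]
    = x1   [complement / identity]
These differ: at x1=1, x2=0, x5=0, E1 = 0 but E2 = 1.

No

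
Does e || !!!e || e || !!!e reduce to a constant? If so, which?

e || !!!e || e || !!!e
= e || !!!e   — idempotence
= e || !e   — double negation
= true   — complement

yes, True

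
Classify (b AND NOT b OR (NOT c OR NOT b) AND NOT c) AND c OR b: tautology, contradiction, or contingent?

(b AND NOT b OR (NOT c OR NOT b) AND NOT c) AND c OR b
= (NOT c OR NOT b) AND NOT c AND c OR b
= NOT c AND c OR b
= b
This depends on b, so it is not a constant.

contingent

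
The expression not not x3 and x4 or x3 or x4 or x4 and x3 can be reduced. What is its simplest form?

x3 or x4

not not x3 and x4 or x3 or x4 or x4 and x3
= x3 and x4 or x3 or x4 or x4 and x3   — double negation
= x3 or x4 or x4 and x3   — absorption
= x3 or x4   — absorption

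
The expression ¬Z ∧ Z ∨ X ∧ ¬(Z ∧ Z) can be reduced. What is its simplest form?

¬Z ∧ Z ∨ X ∧ ¬(Z ∧ Z)
= X ∧ ¬(Z ∧ Z)   — complement / identity
= X ∧ ¬Z   — idempotence

X ∧ ¬Z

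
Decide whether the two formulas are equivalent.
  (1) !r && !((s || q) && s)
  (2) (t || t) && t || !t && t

E1: !r && !((s || q) && s)
    = !r && !s   [absorption]
E2: (t || t) && t || !t && t
    = t && t || !t && t   [idempotence]
    = t   [distribution]
These differ: at q=0, r=1, s=0, t=1, E1 = 0 but E2 = 1.

No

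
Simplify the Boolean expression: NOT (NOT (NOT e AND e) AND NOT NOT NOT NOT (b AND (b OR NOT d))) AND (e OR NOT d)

NOT (NOT (NOT e AND e) AND NOT NOT NOT NOT (b AND (b OR NOT d))) AND (e OR NOT d)
= (NOT e AND e OR NOT NOT NOT (b AND (b OR NOT d))) AND (e OR NOT d)   — De Morgan
= (NOT e AND e OR NOT (b AND (b OR NOT d))) AND (e OR NOT d)   — double negation
= (NOT e AND e OR NOT b) AND (e OR NOT d)   — absorption
= NOT b AND (e OR NOT d)   — complement / identity

NOT b AND (e OR NOT d)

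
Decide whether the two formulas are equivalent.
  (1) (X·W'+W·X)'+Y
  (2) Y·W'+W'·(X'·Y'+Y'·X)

No

E1: (X·W'+W·X)'+Y
    = X'+Y   (distribution)
E2: Y·W'+W'·(X'·Y'+Y'·X)
    = Y·W'+W'·Y'   (distribution)
    = W'   (distribution)
These differ: at W=1, X=0, Y=1, E1 = 1 but E2 = 0.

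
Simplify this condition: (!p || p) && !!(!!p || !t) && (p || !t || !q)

(!p || p) && !!(!!p || !t) && (p || !t || !q)
= !!(!!p || !t) && (p || !t || !q)
= (!!p || !t) && (p || !t || !q)
= (p || !t) && (p || !t || !q)
= p || !t

p || !t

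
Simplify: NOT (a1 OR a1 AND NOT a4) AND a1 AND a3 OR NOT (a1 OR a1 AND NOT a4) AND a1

NOT (a1 OR a1 AND NOT a4) AND a1 AND a3 OR NOT (a1 OR a1 AND NOT a4) AND a1
= NOT (a1 OR a1 AND NOT a4) AND a1
= NOT a1 AND a1
= FALSE

FALSE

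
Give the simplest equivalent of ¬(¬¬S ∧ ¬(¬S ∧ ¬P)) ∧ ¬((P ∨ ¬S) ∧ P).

¬S ∧ ¬P

¬(¬¬S ∧ ¬(¬S ∧ ¬P)) ∧ ¬((P ∨ ¬S) ∧ P)
= (¬S ∨ ¬S ∧ ¬P) ∧ ¬((P ∨ ¬S) ∧ P)   — De Morgan
= (¬S ∨ ¬S ∧ ¬P) ∧ ¬P   — absorption
= ¬S ∧ ¬P   — absorption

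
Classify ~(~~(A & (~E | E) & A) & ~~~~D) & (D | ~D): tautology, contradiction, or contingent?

~(~~(A & (~E | E) & A) & ~~~~D) & (D | ~D)
= ~(~~(A & (~E | E) & A) & ~~~~D)   (complement / identity)
= ~(A & (~E | E) & A) | ~~~D   (De Morgan)
= ~(A & A) | ~~~D   (complement / identity)
= ~A | ~~~D   (idempotence)
= ~A | ~D   (double negation)
This depends on A, D, so it is not a constant.

contingent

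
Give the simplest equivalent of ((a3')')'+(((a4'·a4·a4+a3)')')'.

((a3')')'+(((a4'·a4·a4+a3)')')'
= ((a3')')'+(((a4'·a4+a3)')')'   [idempotence]
= ((a3')')'+((a3')')'   [complement / identity]
= ((a3')')'   [idempotence]
= a3'   [double negation]

a3'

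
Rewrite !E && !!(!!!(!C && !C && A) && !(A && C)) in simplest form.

!E && !!(!!!(!C && !C && A) && !(A && C))
= !E && !!(!!!(!C && A) && !(A && C))   [idempotence]
= !E && !(!!(!C && A) || A && C)   [De Morgan]
= !E && !(!C && A || A && C)   [double negation]
= !E && !A   [distribution]

!E && !A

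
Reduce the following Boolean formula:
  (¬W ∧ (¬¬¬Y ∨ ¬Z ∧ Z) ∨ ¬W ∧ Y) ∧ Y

(¬W ∧ (¬¬¬Y ∨ ¬Z ∧ Z) ∨ ¬W ∧ Y) ∧ Y
= (¬W ∧ ¬¬¬Y ∨ ¬W ∧ Y) ∧ Y   (complement / identity)
= (¬W ∧ ¬Y ∨ ¬W ∧ Y) ∧ Y   (double negation)
= ¬W ∧ Y   (distribution)

¬W ∧ Y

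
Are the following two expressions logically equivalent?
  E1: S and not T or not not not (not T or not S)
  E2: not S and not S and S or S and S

Yes

E1: S and not T or not not not (not T or not S)
    = S and not T or not (not T or not S)   (double negation)
    = S and not T or T and S   (De Morgan)
    = S   (distribution)
E2: not S and not S and S or S and S
    = not S and S or S and S   (idempotence)
    = S   (distribution)
Both reduce to S, so they are equivalent.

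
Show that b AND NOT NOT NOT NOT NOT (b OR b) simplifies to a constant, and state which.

FALSE

b AND NOT NOT NOT NOT NOT (b OR b)
= b AND NOT NOT NOT NOT NOT b   (idempotence)
= b AND NOT NOT NOT b   (double negation)
= b AND NOT b   (double negation)
= FALSE   (complement)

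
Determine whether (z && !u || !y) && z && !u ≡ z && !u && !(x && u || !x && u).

E1: (z && !u || !y) && z && !u
    = z && !u   (absorption)
E2: z && !u && !(x && u || !x && u)
    = z && !u && !u   (distribution)
    = z && !u   (idempotence)
Both reduce to z && !u, so they are equivalent.

Yes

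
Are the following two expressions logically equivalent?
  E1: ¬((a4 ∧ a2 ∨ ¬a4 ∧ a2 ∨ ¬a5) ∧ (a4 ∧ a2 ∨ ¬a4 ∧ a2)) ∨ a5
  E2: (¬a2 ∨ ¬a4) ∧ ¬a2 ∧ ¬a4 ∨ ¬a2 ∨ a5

Yes

E1: ¬((a4 ∧ a2 ∨ ¬a4 ∧ a2 ∨ ¬a5) ∧ (a4 ∧ a2 ∨ ¬a4 ∧ a2)) ∨ a5
    = ¬(a4 ∧ a2 ∨ ¬a4 ∧ a2) ∨ a5   [absorption]
    = ¬a2 ∨ a5   [distribution]
E2: (¬a2 ∨ ¬a4) ∧ ¬a2 ∧ ¬a4 ∨ ¬a2 ∨ a5
    = ¬a2 ∧ ¬a4 ∨ ¬a2 ∨ a5   [absorption]
    = ¬a2 ∨ a5   [absorption]
Both reduce to ¬a2 ∨ a5, so they are equivalent.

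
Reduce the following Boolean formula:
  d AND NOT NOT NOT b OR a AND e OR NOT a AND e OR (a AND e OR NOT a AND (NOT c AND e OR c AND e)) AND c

d AND NOT b OR e

d AND NOT NOT NOT b OR a AND e OR NOT a AND e OR (a AND e OR NOT a AND (NOT c AND e OR c AND e)) AND c
= d AND NOT NOT NOT b OR a AND e OR NOT a AND e OR (a AND e OR NOT a AND e) AND c
= d AND NOT NOT NOT b OR a AND e OR NOT a AND e
= d AND NOT NOT NOT b OR e
= d AND NOT b OR e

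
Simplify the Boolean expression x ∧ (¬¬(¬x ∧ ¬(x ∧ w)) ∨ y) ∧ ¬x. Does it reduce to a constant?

False

x ∧ (¬¬(¬x ∧ ¬(x ∧ w)) ∨ y) ∧ ¬x
= x ∧ (¬(x ∨ x ∧ w) ∨ y) ∧ ¬x   [De Morgan]
= x ∧ (¬x ∨ y) ∧ ¬x   [absorption]
= x ∧ ¬x   [absorption]
= False   [complement]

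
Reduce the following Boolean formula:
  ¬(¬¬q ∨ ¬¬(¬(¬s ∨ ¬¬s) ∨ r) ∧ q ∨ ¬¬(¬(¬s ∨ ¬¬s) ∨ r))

¬(¬¬q ∨ ¬¬(¬(¬s ∨ ¬¬s) ∨ r) ∧ q ∨ ¬¬(¬(¬s ∨ ¬¬s) ∨ r))
= ¬(¬¬q ∨ ¬¬(¬(¬s ∨ ¬¬s) ∨ r))   (absorption)
= ¬(¬¬q ∨ ¬¬(s ∧ ¬s ∨ r))   (De Morgan)
= ¬q ∧ ¬(s ∧ ¬s ∨ r)   (De Morgan)
= ¬q ∧ ¬r   (complement / identity)

¬q ∧ ¬r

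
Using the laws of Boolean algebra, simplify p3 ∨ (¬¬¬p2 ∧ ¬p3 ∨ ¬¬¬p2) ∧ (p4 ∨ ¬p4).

p3 ∨ (¬¬¬p2 ∧ ¬p3 ∨ ¬¬¬p2) ∧ (p4 ∨ ¬p4)
= p3 ∨ ¬¬¬p2 ∧ (p4 ∨ ¬p4)   [absorption]
= p3 ∨ ¬p2 ∧ (p4 ∨ ¬p4)   [double negation]
= p3 ∨ ¬p2   [complement / identity]

p3 ∨ ¬p2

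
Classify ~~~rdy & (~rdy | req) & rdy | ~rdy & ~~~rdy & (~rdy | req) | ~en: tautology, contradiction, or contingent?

contingent

~~~rdy & (~rdy | req) & rdy | ~rdy & ~~~rdy & (~rdy | req) | ~en
= ~~~rdy & (~rdy | req) | ~en   — distribution
= ~rdy & (~rdy | req) | ~en   — double negation
= ~rdy | ~en   — absorption
This depends on en, rdy, so it is not a constant.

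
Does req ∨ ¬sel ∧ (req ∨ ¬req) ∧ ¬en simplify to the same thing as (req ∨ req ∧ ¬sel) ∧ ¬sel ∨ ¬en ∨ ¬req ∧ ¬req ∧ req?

E1: req ∨ ¬sel ∧ (req ∨ ¬req) ∧ ¬en
    = req ∨ ¬sel ∧ ¬en   (complement / identity)
E2: (req ∨ req ∧ ¬sel) ∧ ¬sel ∨ ¬en ∨ ¬req ∧ ¬req ∧ req
    = (req ∨ req ∧ ¬sel) ∧ ¬sel ∨ ¬en ∨ ¬req ∧ req   (idempotence)
    = (req ∨ req ∧ ¬sel) ∧ ¬sel ∨ ¬en   (complement / identity)
    = req ∧ ¬sel ∨ ¬en   (absorption)
These differ: at en=0, req=0, sel=1, E1 = 0 but E2 = 1.

No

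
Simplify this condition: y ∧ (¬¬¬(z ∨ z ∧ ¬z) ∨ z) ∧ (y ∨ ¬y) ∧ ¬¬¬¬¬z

y ∧ (¬¬¬(z ∨ z ∧ ¬z) ∨ z) ∧ (y ∨ ¬y) ∧ ¬¬¬¬¬z
= y ∧ (¬(z ∨ z ∧ ¬z) ∨ z) ∧ (y ∨ ¬y) ∧ ¬¬¬¬¬z   — double negation
= y ∧ (¬z ∨ z) ∧ (y ∨ ¬y) ∧ ¬¬¬¬¬z   — complement / identity
= y ∧ (¬z ∨ z) ∧ ¬¬¬¬¬z   — complement / identity
= y ∧ (¬z ∨ z) ∧ ¬¬¬z   — double negation
= y ∧ (¬z ∨ z) ∧ ¬z   — double negation
= y ∧ ¬z   — complement / identity

y ∧ ¬z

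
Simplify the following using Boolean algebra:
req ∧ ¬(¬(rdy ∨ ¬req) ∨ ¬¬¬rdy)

req ∧ rdy

req ∧ ¬(¬(rdy ∨ ¬req) ∨ ¬¬¬rdy)
= req ∧ (rdy ∨ ¬req) ∧ ¬¬rdy
= req ∧ (rdy ∨ ¬req) ∧ rdy
= req ∧ rdy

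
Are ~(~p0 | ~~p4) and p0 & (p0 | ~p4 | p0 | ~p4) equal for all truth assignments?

E1: ~(~p0 | ~~p4)
    = p0 & ~p4   [De Morgan]
E2: p0 & (p0 | ~p4 | p0 | ~p4)
    = p0 & (p0 | ~p4)   [idempotence]
    = p0   [absorption]
These differ: at p0=1, p4=1, E1 = 0 but E2 = 1.

No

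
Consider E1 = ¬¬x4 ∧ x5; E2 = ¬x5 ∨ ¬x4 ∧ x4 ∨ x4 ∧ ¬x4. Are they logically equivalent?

No

E1: ¬¬x4 ∧ x5
    = x4 ∧ x5   [double negation]
E2: ¬x5 ∨ ¬x4 ∧ x4 ∨ x4 ∧ ¬x4
    = ¬x5 ∨ ¬x4 ∧ x4   [complement / identity]
    = ¬x5   [complement / identity]
These differ: at x4=1, x5=0, E1 = 0 but E2 = 1.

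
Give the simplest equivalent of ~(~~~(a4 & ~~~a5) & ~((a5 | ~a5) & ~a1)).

a4 & ~a5 | ~a1

~(~~~(a4 & ~~~a5) & ~((a5 | ~a5) & ~a1))
= ~(~(a4 & ~~~a5) & ~((a5 | ~a5) & ~a1))   [double negation]
= a4 & ~~~a5 | (a5 | ~a5) & ~a1   [De Morgan]
= a4 & ~a5 | (a5 | ~a5) & ~a1   [double negation]
= a4 & ~a5 | ~a1   [complement / identity]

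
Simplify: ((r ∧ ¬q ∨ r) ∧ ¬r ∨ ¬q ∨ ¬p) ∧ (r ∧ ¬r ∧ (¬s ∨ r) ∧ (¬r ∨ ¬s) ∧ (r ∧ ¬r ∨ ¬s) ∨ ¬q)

((r ∧ ¬q ∨ r) ∧ ¬r ∨ ¬q ∨ ¬p) ∧ (r ∧ ¬r ∧ (¬s ∨ r) ∧ (¬r ∨ ¬s) ∧ (r ∧ ¬r ∨ ¬s) ∨ ¬q)
= ((r ∧ ¬q ∨ r) ∧ ¬r ∨ ¬q ∨ ¬p) ∧ (r ∧ ¬r ∧ (r ∧ ¬r ∨ ¬s) ∧ (r ∧ ¬r ∨ ¬s) ∨ ¬q)   [distribution]
= ((r ∧ ¬q ∨ r) ∧ ¬r ∨ ¬q ∨ ¬p) ∧ (r ∧ ¬r ∧ (r ∧ ¬r ∨ ¬s) ∨ ¬q)   [idempotence]
= ((r ∧ ¬q ∨ r) ∧ ¬r ∨ ¬q ∨ ¬p) ∧ (r ∧ ¬r ∨ ¬q)   [absorption]
= (r ∧ ¬r ∨ ¬q ∨ ¬p) ∧ (r ∧ ¬r ∨ ¬q)   [absorption]
= r ∧ ¬r ∨ ¬q   [absorption]
= ¬q   [complement / identity]

¬q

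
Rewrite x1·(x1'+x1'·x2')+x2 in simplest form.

x1·(x1'+x1'·x2')+x2
= x1·x1'+x2   — absorption
= x2   — complement / identity

x2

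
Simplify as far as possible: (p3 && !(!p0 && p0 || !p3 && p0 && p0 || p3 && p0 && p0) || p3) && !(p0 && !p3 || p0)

p3 && !p0

(p3 && !(!p0 && p0 || !p3 && p0 && p0 || p3 && p0 && p0) || p3) && !(p0 && !p3 || p0)
= (p3 && !(!p0 && p0 || p0 && p0) || p3) && !(p0 && !p3 || p0)
= (p3 && !p0 || p3) && !(p0 && !p3 || p0)
= p3 && !(p0 && !p3 || p0)
= p3 && !p0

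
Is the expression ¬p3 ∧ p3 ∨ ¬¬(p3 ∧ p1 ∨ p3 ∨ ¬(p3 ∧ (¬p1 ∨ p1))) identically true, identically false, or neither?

¬p3 ∧ p3 ∨ ¬¬(p3 ∧ p1 ∨ p3 ∨ ¬(p3 ∧ (¬p1 ∨ p1)))
= ¬p3 ∧ p3 ∨ p3 ∧ p1 ∨ p3 ∨ ¬(p3 ∧ (¬p1 ∨ p1))
= ¬p3 ∧ p3 ∨ p3 ∧ p1 ∨ p3 ∨ ¬p3
= p3 ∧ p1 ∨ p3 ∨ ¬p3
= p3 ∨ ¬p3
= True

identically true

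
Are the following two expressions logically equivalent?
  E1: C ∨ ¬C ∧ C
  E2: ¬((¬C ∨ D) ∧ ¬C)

Yes

E1: C ∨ ¬C ∧ C
    = C
E2: ¬((¬C ∨ D) ∧ ¬C)
    = ¬¬C
    = C
Both reduce to C, so they are equivalent.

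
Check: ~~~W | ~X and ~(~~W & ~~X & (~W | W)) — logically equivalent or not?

Yes

E1: ~~~W | ~X
    = ~W | ~X   [double negation]
E2: ~(~~W & ~~X & (~W | W))
    = ~(~~W & ~~X)   [complement / identity]
    = ~W | ~X   [De Morgan]
Both reduce to ~W | ~X, so they are equivalent.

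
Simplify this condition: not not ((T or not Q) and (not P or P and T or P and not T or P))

not not ((T or not Q) and (not P or P and T or P and not T or P))
= not not ((T or not Q) and (not P or P or P))   [distribution]
= not not ((T or not Q) and (not P or P))   [idempotence]
= (T or not Q) and (not P or P)   [double negation]
= T or not Q   [complement / identity]

T or not Q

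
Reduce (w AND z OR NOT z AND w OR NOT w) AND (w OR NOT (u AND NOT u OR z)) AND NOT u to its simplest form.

(w AND z OR NOT z AND w OR NOT w) AND (w OR NOT (u AND NOT u OR z)) AND NOT u
= (w OR NOT w) AND (w OR NOT (u AND NOT u OR z)) AND NOT u
= (w OR NOT w) AND (w OR NOT z) AND NOT u
= (w OR NOT z) AND NOT u

(w OR NOT z) AND NOT u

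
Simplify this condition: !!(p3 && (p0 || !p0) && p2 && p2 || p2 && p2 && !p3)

p2

!!(p3 && (p0 || !p0) && p2 && p2 || p2 && p2 && !p3)
= !!(p3 && p2 && p2 || p2 && p2 && !p3)   — complement / identity
= !!(p2 && p2)   — distribution
= p2 && p2   — double negation
= p2   — idempotence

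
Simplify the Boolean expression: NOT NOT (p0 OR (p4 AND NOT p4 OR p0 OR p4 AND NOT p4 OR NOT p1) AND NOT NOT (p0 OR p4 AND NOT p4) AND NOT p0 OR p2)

p0 OR p2

NOT NOT (p0 OR (p4 AND NOT p4 OR p0 OR p4 AND NOT p4 OR NOT p1) AND NOT NOT (p0 OR p4 AND NOT p4) AND NOT p0 OR p2)
= NOT NOT (p0 OR (p0 OR p4 AND NOT p4 OR NOT p1) AND NOT NOT (p0 OR p4 AND NOT p4) AND NOT p0 OR p2)
= NOT NOT (p0 OR (p0 OR p4 AND NOT p4 OR NOT p1) AND (p0 OR p4 AND NOT p4) AND NOT p0 OR p2)
= NOT NOT (p0 OR (p0 OR p4 AND NOT p4) AND NOT p0 OR p2)
= NOT NOT (p0 OR p0 AND NOT p0 OR p2)
= NOT NOT (p0 OR p2)
= p0 OR p2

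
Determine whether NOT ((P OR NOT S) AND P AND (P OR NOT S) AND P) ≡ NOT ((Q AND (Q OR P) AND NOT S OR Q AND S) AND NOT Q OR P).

Yes

E1: NOT ((P OR NOT S) AND P AND (P OR NOT S) AND P)
    = NOT ((P OR NOT S) AND P)
    = NOT P
E2: NOT ((Q AND (Q OR P) AND NOT S OR Q AND S) AND NOT Q OR P)
    = NOT ((Q AND NOT S OR Q AND S) AND NOT Q OR P)
    = NOT (Q AND NOT Q OR P)
    = NOT P
Both reduce to NOT P, so they are equivalent.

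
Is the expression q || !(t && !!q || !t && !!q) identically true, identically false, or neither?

identically true

q || !(t && !!q || !t && !!q)
= q || !!!q   [distribution]
= q || !q   [double negation]
= true   [complement]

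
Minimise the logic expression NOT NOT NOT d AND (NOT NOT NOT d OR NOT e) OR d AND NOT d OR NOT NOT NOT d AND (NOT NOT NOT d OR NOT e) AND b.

NOT NOT NOT d AND (NOT NOT NOT d OR NOT e) OR d AND NOT d OR NOT NOT NOT d AND (NOT NOT NOT d OR NOT e) AND b
= NOT NOT NOT d AND (NOT NOT NOT d OR NOT e) OR NOT NOT NOT d AND (NOT NOT NOT d OR NOT e) AND b
= NOT NOT NOT d AND (NOT NOT NOT d OR NOT e)
= NOT NOT NOT d
= NOT d

NOT d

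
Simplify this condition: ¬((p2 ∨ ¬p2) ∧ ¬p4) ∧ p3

p4 ∧ p3

¬((p2 ∨ ¬p2) ∧ ¬p4) ∧ p3
= ¬¬p4 ∧ p3   — complement / identity
= p4 ∧ p3   — double negation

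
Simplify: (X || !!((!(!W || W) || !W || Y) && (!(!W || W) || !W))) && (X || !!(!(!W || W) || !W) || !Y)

X || !W

(X || !!((!(!W || W) || !W || Y) && (!(!W || W) || !W))) && (X || !!(!(!W || W) || !W) || !Y)
= (X || !!(!(!W || W) || !W)) && (X || !!(!(!W || W) || !W) || !Y)   — absorption
= X || !!(!(!W || W) || !W)   — absorption
= X || !((!W || W) && W)   — De Morgan
= X || !W   — complement / identity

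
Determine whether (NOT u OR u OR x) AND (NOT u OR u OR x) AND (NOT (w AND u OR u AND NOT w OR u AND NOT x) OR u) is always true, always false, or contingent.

(NOT u OR u OR x) AND (NOT u OR u OR x) AND (NOT (w AND u OR u AND NOT w OR u AND NOT x) OR u)
= (NOT u OR u OR x) AND (NOT (w AND u OR u AND NOT w OR u AND NOT x) OR u)   (idempotence)
= (NOT u OR u OR x) AND (NOT (u OR u AND NOT x) OR u)   (distribution)
= (NOT u OR u OR x) AND (NOT u OR u)   (absorption)
= NOT u OR u   (absorption)
= TRUE   (complement)

always true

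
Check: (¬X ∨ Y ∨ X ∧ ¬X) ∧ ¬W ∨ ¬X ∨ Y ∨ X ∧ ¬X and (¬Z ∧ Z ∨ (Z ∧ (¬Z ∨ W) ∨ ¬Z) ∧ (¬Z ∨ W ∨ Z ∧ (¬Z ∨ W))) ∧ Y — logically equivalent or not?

No

E1: (¬X ∨ Y ∨ X ∧ ¬X) ∧ ¬W ∨ ¬X ∨ Y ∨ X ∧ ¬X
    = ¬X ∨ Y ∨ X ∧ ¬X   [absorption]
    = ¬X ∨ Y   [complement / identity]
E2: (¬Z ∧ Z ∨ (Z ∧ (¬Z ∨ W) ∨ ¬Z) ∧ (¬Z ∨ W ∨ Z ∧ (¬Z ∨ W))) ∧ Y
    = (¬Z ∧ Z ∨ ¬Z ∧ (¬Z ∨ W) ∨ Z ∧ (¬Z ∨ W)) ∧ Y   [distribution]
    = (¬Z ∧ (¬Z ∨ W) ∨ Z ∧ (¬Z ∨ W)) ∧ Y   [complement / identity]
    = (¬Z ∨ W) ∧ Y   [distribution]
These differ: at W=0, X=0, Y=0, Z=1, E1 = 1 but E2 = 0.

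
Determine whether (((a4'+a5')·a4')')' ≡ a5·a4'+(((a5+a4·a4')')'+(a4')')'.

E1: (((a4'+a5')·a4')')'
    = ((a4')')'
    = a4'
E2: a5·a4'+(((a5+a4·a4')')'+(a4')')'
    = a5·a4'+((a5')'+(a4')')'
    = a5·a4'+a5'·a4'
    = a4'
Both reduce to a4', so they are equivalent.

Yes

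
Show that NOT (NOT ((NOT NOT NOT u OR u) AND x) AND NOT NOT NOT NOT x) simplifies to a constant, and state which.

NOT (NOT ((NOT NOT NOT u OR u) AND x) AND NOT NOT NOT NOT x)
= NOT (NOT ((NOT u OR u) AND x) AND NOT NOT NOT NOT x)   — double negation
= NOT (NOT ((NOT u OR u) AND x) AND NOT NOT x)   — double negation
= (NOT u OR u) AND x OR NOT x   — De Morgan
= x OR NOT x   — complement / identity
= TRUE   — complement

TRUE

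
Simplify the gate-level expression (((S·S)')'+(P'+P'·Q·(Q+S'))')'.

(((S·S)')'+(P'+P'·Q·(Q+S'))')'
= (S·S)'·(P'+P'·Q·(Q+S'))   (De Morgan)
= (S·S)'·(P'+P'·Q)   (absorption)
= (S·S)'·P'   (absorption)
= S'·P'   (idempotence)

S'·P'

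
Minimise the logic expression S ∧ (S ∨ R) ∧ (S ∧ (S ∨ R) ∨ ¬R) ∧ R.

S ∧ (S ∨ R) ∧ (S ∧ (S ∨ R) ∨ ¬R) ∧ R
= S ∧ (S ∨ R) ∧ R   [absorption]
= S ∧ R   [absorption]

S ∧ R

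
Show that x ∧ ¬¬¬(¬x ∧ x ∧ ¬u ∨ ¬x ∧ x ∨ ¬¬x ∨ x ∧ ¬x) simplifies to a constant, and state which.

False

x ∧ ¬¬¬(¬x ∧ x ∧ ¬u ∨ ¬x ∧ x ∨ ¬¬x ∨ x ∧ ¬x)
= x ∧ ¬¬¬(¬x ∧ x ∨ ¬¬x ∨ x ∧ ¬x)   [absorption]
= x ∧ ¬¬¬(¬x ∧ x ∨ ¬¬x)   [complement / identity]
= x ∧ ¬¬¬¬¬x   [complement / identity]
= x ∧ ¬¬¬x   [double negation]
= x ∧ ¬x   [double negation]
= False   [complement]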